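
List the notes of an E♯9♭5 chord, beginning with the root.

E♯ G𝄪 B D♯ F𝄪

Root E♯, quality dominant ninth flat five:
root → E♯
3rd (major 3rd) → G𝄪
5th (diminished 5th) → B
7th (minor 7th) → D♯
9th (major 9th) → F𝄪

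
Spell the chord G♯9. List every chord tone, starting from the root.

G♯9 is a dominant ninth built on G#.
root → G#
3rd (major 3rd) → B#
5th (perfect 5th) → D#
7th (minor 7th) → F#
9th (major 9th) → A#

G#  B#  D#  F#  A#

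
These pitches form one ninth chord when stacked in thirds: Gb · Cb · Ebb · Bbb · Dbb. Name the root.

Cb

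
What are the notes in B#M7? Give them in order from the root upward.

Root B#, quality major seventh:
Root: B#
Major 3rd (3rd): D##
Perfect 5th (5th): F##
Major 7th (7th): A##

B# D## F## A##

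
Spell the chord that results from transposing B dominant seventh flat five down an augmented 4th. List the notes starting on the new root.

F A Cb Eb

Transposed root: B → F (augmented 4th down). So we spell F dominant seventh flat five:
root → F
3rd (major 3rd) → A
5th (diminished 5th) → Cb
7th (minor 7th) → Eb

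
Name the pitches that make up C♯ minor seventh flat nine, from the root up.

C-sharp E G-sharp B D

Root C-sharp, quality minor seventh flat nine:
C-sharp — root
E — minor 3rd
G-sharp — perfect 5th
B — minor 7th
D — minor 9th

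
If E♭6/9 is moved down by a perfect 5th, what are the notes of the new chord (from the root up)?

Ab C Eb F Bb

Transposed root: Eb → Ab (perfect 5th down). So we spell Ab six-nine:
- root: Ab
- major 3rd: C
- perfect 5th: Eb
- major 6th: F
- major 9th: Bb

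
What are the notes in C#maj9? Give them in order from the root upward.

C♯ E♯ G♯ B♯ D♯

C#maj9 is a major ninth built on C♯.
root → C♯
3rd (major 3rd) → E♯
5th (perfect 5th) → G♯
7th (major 7th) → B♯
9th (major 9th) → D♯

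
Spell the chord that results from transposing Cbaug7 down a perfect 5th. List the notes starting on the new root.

Cb down a perfect 5th → Fb. New chord: Fb augmented seventh.
root → Fb
3rd (major 3rd) → Ab
5th (augmented 5th) → C
7th (minor 7th) → Ebb

Fb – Ab – C – Ebb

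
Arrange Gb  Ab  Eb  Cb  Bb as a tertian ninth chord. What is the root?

Arranged so that each adjacent pair is a third by letter name: Ab – Cb – Eb – Gb – Bb.
The bottom of that stack, Ab, is the root (this is Ab minor ninth).

Ab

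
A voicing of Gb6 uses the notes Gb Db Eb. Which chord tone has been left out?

Bb

The full Gb6 chord is Gb, Bb, Db, Eb.
Comparing with the voicing, the major 3rd (3rd) — Bb — is absent.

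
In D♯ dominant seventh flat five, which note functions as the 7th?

C#

D♯ dominant seventh flat five is built on D#; its 7th is a minor 7th above the root.
A seventh above D uses the letter C, and the minor 7th above D# is C#.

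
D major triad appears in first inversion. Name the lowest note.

F-sharp

D major triad in root position is D–F-sharp–A.
First inversion places the third in the bass, which is F-sharp.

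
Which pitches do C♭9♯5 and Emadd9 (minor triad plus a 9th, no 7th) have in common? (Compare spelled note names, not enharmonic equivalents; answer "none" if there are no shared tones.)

G

C♭9♯5 = Cb, Eb, G, Bbb, Db.
Emadd9 = E, G, B, F#.
Shared: G.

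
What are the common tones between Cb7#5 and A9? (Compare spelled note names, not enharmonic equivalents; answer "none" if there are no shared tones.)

Cb7#5 = Cb, Eb, G, Bbb.
A9 = A, C#, E, G, B.
Shared: G.

G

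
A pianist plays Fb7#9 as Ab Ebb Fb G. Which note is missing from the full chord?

Cb

The full Fb7#9 chord is Fb, Ab, Cb, Ebb, G.
Comparing with the voicing, the perfect 5th (5th) — Cb — is absent.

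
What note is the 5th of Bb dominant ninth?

F

Root of Bb dominant ninth = B-flat. The 5th is a perfect 5th: B-flat up a perfect 5th → F.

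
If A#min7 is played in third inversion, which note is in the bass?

G#

A#min7 = A#–C#–E#–G#. Third inversion → seventh in the bass = G#.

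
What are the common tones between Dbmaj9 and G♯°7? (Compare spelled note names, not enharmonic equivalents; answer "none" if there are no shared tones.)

Dbmaj9 = Db, F, Ab, C, Eb.
G♯°7 = G#, B, D, F.
Shared: F.

F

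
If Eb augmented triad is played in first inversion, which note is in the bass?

G

Eb augmented triad in root position is Eb–G–B.
First inversion places the third in the bass, which is G.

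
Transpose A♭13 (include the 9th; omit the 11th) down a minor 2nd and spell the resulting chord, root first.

G, B, D, F, A, E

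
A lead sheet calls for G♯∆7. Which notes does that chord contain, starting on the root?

G♯∆7 is a major seventh built on G#.
G# — root
B# — major 3rd
D# — perfect 5th
F## — major 7th

G# – B# – D# – F##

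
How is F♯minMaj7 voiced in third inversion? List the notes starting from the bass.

E# – F# – A – C#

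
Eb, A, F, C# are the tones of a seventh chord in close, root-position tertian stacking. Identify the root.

F

Arranged so that each adjacent pair is a third by letter name: F – A – C# – Eb.
The bottom of that stack, F, is the root (this is F augmented seventh).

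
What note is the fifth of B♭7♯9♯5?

Root of B♭7♯9♯5 = Bb. The 5th is an augmented 5th: Bb up an augmented 5th → F#.

F#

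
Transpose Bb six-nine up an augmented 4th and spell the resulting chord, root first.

B♭ up an augmented 4th → E. New chord: E six-nine.
Root: E
Major 3rd (3rd): G♯
Perfect 5th (5th): B
Major 6th (6th): C♯
Major 9th (9th): F♯

E, G♯, B, C♯, F♯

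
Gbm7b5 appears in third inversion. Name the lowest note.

Fb

Gbm7b5 = Gb–Bbb–Dbb–Fb. Third inversion → seventh in the bass = Fb.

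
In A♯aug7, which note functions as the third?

C##

A♯aug7 is built on A#; its 3rd is a major 3rd above the root.
A third above A uses the letter C, and the major 3rd above A# is C##.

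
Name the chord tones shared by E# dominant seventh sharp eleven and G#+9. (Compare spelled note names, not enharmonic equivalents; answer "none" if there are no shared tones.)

B♯

E# dominant seventh sharp eleven = E♯, G𝄪, B♯, D♯, A𝄪.
G#+9 = G♯, B♯, D𝄪, F♯, A♯.
Shared: B♯.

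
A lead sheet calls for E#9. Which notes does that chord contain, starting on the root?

E#9 is a dominant ninth built on E#.
root → E#
3rd (major 3rd) → G##
5th (perfect 5th) → B#
7th (minor 7th) → D#
9th (major 9th) → F##

E#, G##, B#, D#, F##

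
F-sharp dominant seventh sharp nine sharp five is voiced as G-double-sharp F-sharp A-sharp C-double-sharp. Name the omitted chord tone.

F-sharp dominant seventh sharp nine sharp five = F-sharp, A-sharp, C-double-sharp, E, G-double-sharp. The voicing lacks the 7th (minor 7th), E.

E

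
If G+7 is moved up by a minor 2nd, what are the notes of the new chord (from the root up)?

Ab, C, E, Gb

Transposed root: G → Ab (minor 2nd up). So we spell Ab augmented seventh:
Root: Ab
Major 3rd (3rd): C
Augmented 5th (5th): E
Minor 7th (7th): Gb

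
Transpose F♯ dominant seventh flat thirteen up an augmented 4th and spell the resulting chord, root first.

B-sharp  D-double-sharp  F-double-sharp  A-sharp  G-sharp

F-sharp up an augmented 4th → B-sharp. New chord: B-sharp dominant seventh flat thirteen.
- root: B-sharp
- major 3rd: D-double-sharp
- perfect 5th: F-double-sharp
- minor 7th: A-sharp
- minor 13th: G-sharp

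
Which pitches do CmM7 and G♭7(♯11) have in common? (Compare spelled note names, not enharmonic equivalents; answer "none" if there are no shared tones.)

C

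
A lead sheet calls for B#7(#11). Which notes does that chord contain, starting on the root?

B# – D## – F## – A# – E##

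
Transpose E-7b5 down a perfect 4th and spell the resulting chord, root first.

Transposed root: E → B (perfect 4th down). So we spell B half-diminished seventh:
B — root
D — minor 3rd
F — diminished 5th
A — minor 7th

B D F A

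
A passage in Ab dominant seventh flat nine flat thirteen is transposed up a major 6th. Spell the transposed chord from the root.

A major 6th up from Ab is F, so the new chord is F dominant seventh flat nine flat thirteen.
Root: F
Major 3rd (3rd): A
Perfect 5th (5th): C
Minor 7th (7th): Eb
Minor 9th (9th): Gb
Minor 13th (13th): Db

F, A, C, Eb, Gb, Db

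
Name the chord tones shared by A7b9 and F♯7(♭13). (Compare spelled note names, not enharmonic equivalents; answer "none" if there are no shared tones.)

A7b9 = A, C#, E, G, Bb.
F♯7(♭13) = F#, A#, C#, E, D.
Shared: C#, E.

C# E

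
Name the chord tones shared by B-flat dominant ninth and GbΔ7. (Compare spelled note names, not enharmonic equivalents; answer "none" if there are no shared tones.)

B♭ F

B-flat dominant ninth: B♭ D F A♭ C
GbΔ7: G♭ B♭ D♭ F
Common to both → B♭, F.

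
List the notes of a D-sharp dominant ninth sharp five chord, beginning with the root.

D# – F## – A## – C# – E#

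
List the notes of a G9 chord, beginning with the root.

G  B  D  F  A

G9 is a dominant ninth built on G.
G — root
B — major 3rd
D — perfect 5th
F — minor 7th
A — major 9th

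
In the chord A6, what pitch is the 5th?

E

A6 is built on A; its 5th is a perfect 5th above the root.
A fifth above A uses the letter E, and the perfect 5th above A is E.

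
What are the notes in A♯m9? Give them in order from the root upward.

Root A#, quality minor ninth:
A# — root
C# — minor 3rd
E# — perfect 5th
G# — minor 7th
B# — major 9th

A#  C#  E#  G#  B#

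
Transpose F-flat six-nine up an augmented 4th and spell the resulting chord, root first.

Transposed root: F-flat → B-flat (augmented 4th up). So we spell B-flat six-nine:
B-flat — root
D — major 3rd
F — perfect 5th
G — major 6th
C — major 9th

B-flat – D – F – G – C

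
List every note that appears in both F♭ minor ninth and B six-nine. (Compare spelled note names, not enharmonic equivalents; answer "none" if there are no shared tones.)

F♭ minor ninth = Fb, Abb, Cb, Ebb, Gb.
B six-nine = B, D#, F#, G#, C#.
Shared: none.

none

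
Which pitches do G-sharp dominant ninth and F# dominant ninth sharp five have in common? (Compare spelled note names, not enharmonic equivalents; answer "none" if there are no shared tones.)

G-sharp dominant ninth = G-sharp, B-sharp, D-sharp, F-sharp, A-sharp.
F# dominant ninth sharp five = F-sharp, A-sharp, C-double-sharp, E, G-sharp.
Shared: G-sharp, F-sharp, A-sharp.

G-sharp  F-sharp  A-sharp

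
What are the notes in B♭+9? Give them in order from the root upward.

B♭+9 is a dominant ninth sharp five built on B♭.
- root: B♭
- major 3rd: D
- augmented 5th: F♯
- minor 7th: A♭
- major 9th: C

B♭ D F♯ A♭ C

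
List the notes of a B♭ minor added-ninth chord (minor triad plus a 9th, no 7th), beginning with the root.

Root Bb, quality minor added-ninth:
root → Bb
3rd (minor 3rd) → Db
5th (perfect 5th) → F
9th (major 9th) → C

Bb – Db – F – C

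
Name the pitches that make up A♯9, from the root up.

A# C## E# G# B#

A♯9: dominant ninth on A#.
- root: A#
- major 3rd: C##
- perfect 5th: E#
- minor 7th: G#
- major 9th: B#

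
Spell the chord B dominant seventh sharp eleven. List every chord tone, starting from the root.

B  D-sharp  F-sharp  A  E-sharp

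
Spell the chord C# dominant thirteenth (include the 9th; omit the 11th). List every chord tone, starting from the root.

C#, E#, G#, B, D#, A#

Root C#, quality dominant thirteenth:
- root: C#
- major 3rd: E#
- perfect 5th: G#
- minor 7th: B
- major 9th: D#
- major 13th: A#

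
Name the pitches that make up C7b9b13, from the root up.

C7b9b13 is a dominant seventh flat nine flat thirteen built on C.
- root: C
- major 3rd: E
- perfect 5th: G
- minor 7th: Bb
- minor 9th: Db
- minor 13th: Ab

C – E – G – Bb – Db – Ab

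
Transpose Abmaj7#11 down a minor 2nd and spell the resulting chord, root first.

G – B – D – F# – C#

Transposed root: Ab → G (minor 2nd down). So we spell G major seventh sharp eleven:
Root: G
Major 3rd (3rd): B
Perfect 5th (5th): D
Major 7th (7th): F#
Augmented 11th (11th): C#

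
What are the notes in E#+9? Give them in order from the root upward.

E#+9: dominant ninth sharp five on E#.
- root: E#
- major 3rd: G##
- augmented 5th: B##
- minor 7th: D#
- major 9th: F##

E# – G## – B## – D# – F##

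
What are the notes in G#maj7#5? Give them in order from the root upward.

G#maj7#5 is an augmented major seventh built on G#.
- root: G#
- major 3rd: B#
- augmented 5th: D##
- major 7th: F##

G#, B#, D##, F##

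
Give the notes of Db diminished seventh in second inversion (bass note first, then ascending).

In root position, Db diminished seventh is Db–Fb–Abb–Cbb.
Second inversion puts the fifth (Abb) in the bass.

Abb, Cbb, Db, Fb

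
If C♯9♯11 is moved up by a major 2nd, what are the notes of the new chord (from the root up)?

D#, F##, A#, C#, E#, G##

C# up a major 2nd → D#. New chord: D# dominant ninth sharp eleven.
D# — root
F## — major 3rd
A# — perfect 5th
C# — minor 7th
E# — major 9th
G## — augmented 11th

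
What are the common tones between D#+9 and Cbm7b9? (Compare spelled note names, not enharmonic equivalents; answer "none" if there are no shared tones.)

none

D#+9: D# F## A## C# E#
Cbm7b9: Cb Ebb Gb Bbb Dbb
Common to both → none.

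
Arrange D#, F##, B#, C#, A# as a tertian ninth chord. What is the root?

B#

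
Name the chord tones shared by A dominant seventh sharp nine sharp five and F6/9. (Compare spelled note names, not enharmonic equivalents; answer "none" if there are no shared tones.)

A dominant seventh sharp nine sharp five = A, C#, E#, G, B#.
F6/9 = F, A, C, D, G.
Shared: A, G.

A – G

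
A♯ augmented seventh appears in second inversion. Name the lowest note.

A♯ augmented seventh = A♯–C𝄪–E𝄪–G♯. Second inversion → fifth in the bass = E𝄪.

E𝄪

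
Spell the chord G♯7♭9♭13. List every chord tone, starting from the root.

G♯7♭9♭13: dominant seventh flat nine flat thirteen on G#.
root → G#
3rd (major 3rd) → B#
5th (perfect 5th) → D#
7th (minor 7th) → F#
9th (minor 9th) → A
13th (minor 13th) → E

G#, B#, D#, F#, A, E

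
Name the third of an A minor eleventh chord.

Root of A minor eleventh = A. The 3rd is a minor 3rd: A up a minor 3rd → C.

C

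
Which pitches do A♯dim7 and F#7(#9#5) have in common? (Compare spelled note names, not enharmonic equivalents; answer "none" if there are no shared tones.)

A♯dim7: A# C# E G
F#7(#9#5): F# A# C## E G##
Common to both → A#, E.

A# – E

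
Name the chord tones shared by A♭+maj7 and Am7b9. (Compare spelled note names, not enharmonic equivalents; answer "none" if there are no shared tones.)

C, E, G

A♭+maj7: Ab C E G
Am7b9: A C E G Bb
Common to both → C, E, G.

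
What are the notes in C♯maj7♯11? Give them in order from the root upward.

Root C#, quality major seventh sharp eleven:
C# — root
E# — major 3rd
G# — perfect 5th
B# — major 7th
F## — augmented 11th

C#, E#, G#, B#, F##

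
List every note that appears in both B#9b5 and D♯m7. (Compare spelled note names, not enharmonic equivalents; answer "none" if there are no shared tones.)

F♯ – A♯

B#9b5: B♯ D𝄪 F♯ A♯ C𝄪
D♯m7: D♯ F♯ A♯ C♯
Common to both → F♯, A♯.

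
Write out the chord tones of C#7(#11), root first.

C#  E#  G#  B  F##

C#7(#11): dominant seventh sharp eleven on C#.
C# — root
E# — major 3rd
G# — perfect 5th
B — minor 7th
F## — augmented 11th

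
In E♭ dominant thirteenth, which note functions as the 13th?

E♭ dominant thirteenth is built on Eb; its 13th is a major 13th above the root.
A sixth above E uses the letter C, and the major 13th above Eb is C.

C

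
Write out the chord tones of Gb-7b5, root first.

G♭ – B𝄫 – D𝄫 – F♭

Gb-7b5: half-diminished seventh on G♭.
Root: G♭
Minor 3rd (3rd): B𝄫
Diminished 5th (5th): D𝄫
Minor 7th (7th): F♭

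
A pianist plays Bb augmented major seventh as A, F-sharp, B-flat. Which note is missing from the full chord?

D

Bb augmented major seventh = B-flat, D, F-sharp, A. The voicing lacks the 3rd (major 3rd), D.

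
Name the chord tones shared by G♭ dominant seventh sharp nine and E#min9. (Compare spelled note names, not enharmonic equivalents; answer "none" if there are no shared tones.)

none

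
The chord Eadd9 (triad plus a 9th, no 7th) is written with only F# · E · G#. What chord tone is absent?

Eadd9 = E, G#, B, F#. The voicing lacks the 5th (perfect 5th), B.

B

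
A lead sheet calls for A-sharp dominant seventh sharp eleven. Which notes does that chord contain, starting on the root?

A-sharp dominant seventh sharp eleven is a dominant seventh sharp eleven built on A-sharp.
A-sharp — root
C-double-sharp — major 3rd
E-sharp — perfect 5th
G-sharp — minor 7th
D-double-sharp — augmented 11th

A-sharp – C-double-sharp – E-sharp – G-sharp – D-double-sharp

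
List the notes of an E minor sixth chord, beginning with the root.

E minor sixth: minor sixth on E.
E — root
G — minor 3rd
B — perfect 5th
C-sharp — major 6th

E, G, B, C-sharp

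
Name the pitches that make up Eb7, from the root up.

Eb, G, Bb, Db

Eb7: dominant seventh on Eb.
- root: Eb
- major 3rd: G
- perfect 5th: Bb
- minor 7th: Db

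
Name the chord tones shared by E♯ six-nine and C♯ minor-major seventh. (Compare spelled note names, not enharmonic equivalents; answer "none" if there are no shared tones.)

B-sharp

E♯ six-nine = E-sharp, G-double-sharp, B-sharp, C-double-sharp, F-double-sharp.
C♯ minor-major seventh = C-sharp, E, G-sharp, B-sharp.
Shared: B-sharp.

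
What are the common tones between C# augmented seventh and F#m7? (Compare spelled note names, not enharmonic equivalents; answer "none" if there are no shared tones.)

C#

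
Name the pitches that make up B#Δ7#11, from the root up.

B# D## F## A## E##

B#Δ7#11: major seventh sharp eleven on B#.
- root: B#
- major 3rd: D##
- perfect 5th: F##
- major 7th: A##
- augmented 11th: E##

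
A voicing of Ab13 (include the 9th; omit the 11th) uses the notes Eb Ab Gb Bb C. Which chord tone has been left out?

The full Ab13 chord is Ab, C, Eb, Gb, Bb, F.
Comparing with the voicing, the major 13th (13th) — F — is absent.

F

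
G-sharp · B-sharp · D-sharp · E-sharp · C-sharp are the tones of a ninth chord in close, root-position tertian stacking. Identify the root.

C-sharp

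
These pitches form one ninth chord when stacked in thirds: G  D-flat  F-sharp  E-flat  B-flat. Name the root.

E-flat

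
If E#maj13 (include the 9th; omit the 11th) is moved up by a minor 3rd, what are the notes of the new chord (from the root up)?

G# – B# – D# – F## – A# – E#

A minor 3rd up from E# is G#, so the new chord is G# major thirteenth.
- root: G#
- major 3rd: B#
- perfect 5th: D#
- major 7th: F##
- major 9th: A#
- major 13th: E#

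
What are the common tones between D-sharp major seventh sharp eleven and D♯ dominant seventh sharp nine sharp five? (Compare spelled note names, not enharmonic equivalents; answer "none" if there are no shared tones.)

D-sharp, F-double-sharp

D-sharp major seventh sharp eleven: D-sharp F-double-sharp A-sharp C-double-sharp G-double-sharp
D♯ dominant seventh sharp nine sharp five: D-sharp F-double-sharp A-double-sharp C-sharp E-double-sharp
Common to both → D-sharp, F-double-sharp.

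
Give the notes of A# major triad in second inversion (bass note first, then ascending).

In root position, A# major triad is A♯–C𝄪–E♯.
Second inversion puts the fifth (E♯) in the bass.

E♯, A♯, C𝄪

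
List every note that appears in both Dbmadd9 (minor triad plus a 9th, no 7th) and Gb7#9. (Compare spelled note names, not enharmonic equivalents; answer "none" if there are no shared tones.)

Db Fb

Dbmadd9: Db Fb Ab Eb
Gb7#9: Gb Bb Db Fb A
Common to both → Db, Fb.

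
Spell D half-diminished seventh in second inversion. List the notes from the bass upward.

Ab  C  D  F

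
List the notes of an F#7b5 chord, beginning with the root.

F#  A#  C  E

F#7b5: dominant seventh flat five on F#.
root → F#
3rd (major 3rd) → A#
5th (diminished 5th) → C
7th (minor 7th) → E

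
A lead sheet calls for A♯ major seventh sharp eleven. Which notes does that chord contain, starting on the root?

A-sharp, C-double-sharp, E-sharp, G-double-sharp, D-double-sharp

A♯ major seventh sharp eleven is a major seventh sharp eleven built on A-sharp.
root → A-sharp
3rd (major 3rd) → C-double-sharp
5th (perfect 5th) → E-sharp
7th (major 7th) → G-double-sharp
11th (augmented 11th) → D-double-sharp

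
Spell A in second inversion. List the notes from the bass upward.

In root position, A is A–C#–E.
Second inversion puts the fifth (E) in the bass.

E A C#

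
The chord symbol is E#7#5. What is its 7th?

D#

E#7#5 is built on E#; its 7th is a minor 7th above the root.
A seventh above E uses the letter D, and the minor 7th above E# is D#.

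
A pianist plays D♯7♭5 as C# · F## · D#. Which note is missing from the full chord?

A

The full D♯7♭5 chord is D#, F##, A, C#.
Comparing with the voicing, the diminished 5th (5th) — A — is absent.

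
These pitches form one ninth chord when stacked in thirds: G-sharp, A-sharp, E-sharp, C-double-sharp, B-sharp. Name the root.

Stacking in thirds gives A-sharp – C-double-sharp – E-sharp – G-sharp – B-sharp, so A-sharp is the root — A-sharp dominant ninth.

A-sharp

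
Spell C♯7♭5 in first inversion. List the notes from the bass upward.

E#  G  B  C#

In root position, C♯7♭5 is C#–E#–G–B.
First inversion puts the third (E#) in the bass.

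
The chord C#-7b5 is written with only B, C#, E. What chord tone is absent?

G

The full C#-7b5 chord is C#, E, G, B.
Comparing with the voicing, the diminished 5th (5th) — G — is absent.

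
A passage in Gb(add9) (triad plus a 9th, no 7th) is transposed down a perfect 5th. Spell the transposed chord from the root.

Cb, Eb, Gb, Db

Gb down a perfect 5th → Cb. New chord: Cb added-ninth.
- root: Cb
- major 3rd: Eb
- perfect 5th: Gb
- major 9th: Db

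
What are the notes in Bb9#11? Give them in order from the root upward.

Bb9#11 is a dominant ninth sharp eleven built on Bb.
Root: Bb
Major 3rd (3rd): D
Perfect 5th (5th): F
Minor 7th (7th): Ab
Major 9th (9th): C
Augmented 11th (11th): E

Bb D F Ab C E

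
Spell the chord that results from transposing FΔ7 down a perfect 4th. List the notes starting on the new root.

F down a perfect 4th → C. New chord: C major seventh.
C — root
E — major 3rd
G — perfect 5th
B — major 7th

C E G B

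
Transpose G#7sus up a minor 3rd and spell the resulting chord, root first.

B  E  F#  A

A minor 3rd up from G# is B, so the new chord is B dominant seventh suspended fourth.
root → B
4th (perfect 4th) → E
5th (perfect 5th) → F#
7th (minor 7th) → A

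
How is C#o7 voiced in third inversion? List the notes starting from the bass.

B♭, C♯, E, G

C#o7 = C♯–E–G–B♭; third inversion → seventh (B♭) lowest.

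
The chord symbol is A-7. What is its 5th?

E

A-7 is built on A; its 5th is a perfect 5th above the root.
A fifth above A uses the letter E, and the perfect 5th above A is E.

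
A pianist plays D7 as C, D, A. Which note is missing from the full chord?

F#

The full D7 chord is D, F#, A, C.
Comparing with the voicing, the major 3rd (3rd) — F# — is absent.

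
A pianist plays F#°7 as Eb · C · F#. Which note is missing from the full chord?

A

F#°7 = F#, A, C, Eb. The voicing lacks the 3rd (minor 3rd), A.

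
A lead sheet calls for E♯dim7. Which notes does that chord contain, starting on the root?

E♯, G♯, B, D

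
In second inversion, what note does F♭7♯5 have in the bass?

C

F♭7♯5 in root position is F♭–A♭–C–E𝄫.
Second inversion places the fifth in the bass, which is C.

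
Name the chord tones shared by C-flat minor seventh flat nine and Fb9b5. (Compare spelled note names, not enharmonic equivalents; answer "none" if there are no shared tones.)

C-flat minor seventh flat nine = Cb, Ebb, Gb, Bbb, Dbb.
Fb9b5 = Fb, Ab, Cbb, Ebb, Gb.
Shared: Ebb, Gb.

Ebb – Gb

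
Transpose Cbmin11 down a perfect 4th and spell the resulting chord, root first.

Gb – Bbb – Db – Fb – Ab – Cb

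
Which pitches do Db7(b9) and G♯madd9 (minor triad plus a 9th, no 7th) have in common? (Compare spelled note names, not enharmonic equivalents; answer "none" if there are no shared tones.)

none

Db7(b9): Db F Ab Cb Ebb
G♯madd9: G# B D# A#
Common to both → none.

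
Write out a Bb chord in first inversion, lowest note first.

In root position, Bb is Bb–D–F.
First inversion puts the third (D) in the bass.

D – F – Bb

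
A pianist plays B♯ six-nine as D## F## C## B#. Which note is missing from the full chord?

G##

The full B♯ six-nine chord is B#, D##, F##, G##, C##.
Comparing with the voicing, the major 6th (6th) — G## — is absent.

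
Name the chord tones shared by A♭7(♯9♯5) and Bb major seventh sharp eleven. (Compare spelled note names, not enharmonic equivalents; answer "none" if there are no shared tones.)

E

A♭7(♯9♯5): Ab C E Gb B
Bb major seventh sharp eleven: Bb D F A E
Common to both → E.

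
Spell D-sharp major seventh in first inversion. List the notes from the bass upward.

D-sharp major seventh = D-sharp–F-double-sharp–A-sharp–C-double-sharp; first inversion → third (F-double-sharp) lowest.

F-double-sharp  A-sharp  C-double-sharp  D-sharp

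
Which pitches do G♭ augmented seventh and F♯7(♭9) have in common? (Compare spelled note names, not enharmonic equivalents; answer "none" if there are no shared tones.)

none

G♭ augmented seventh: Gb Bb D Fb
F♯7(♭9): F# A# C# E G
Common to both → none.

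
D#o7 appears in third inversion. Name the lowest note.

C

D#o7 in root position is D#–F#–A–C.
Third inversion places the seventh in the bass, which is C.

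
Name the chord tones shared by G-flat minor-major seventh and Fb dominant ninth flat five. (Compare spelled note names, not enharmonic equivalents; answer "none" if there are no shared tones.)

G-flat

G-flat minor-major seventh = G-flat, B-double-flat, D-flat, F.
Fb dominant ninth flat five = F-flat, A-flat, C-double-flat, E-double-flat, G-flat.
Shared: G-flat.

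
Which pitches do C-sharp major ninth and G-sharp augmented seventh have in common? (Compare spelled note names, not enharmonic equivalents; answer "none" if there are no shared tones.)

G-sharp  B-sharp

C-sharp major ninth: C-sharp E-sharp G-sharp B-sharp D-sharp
G-sharp augmented seventh: G-sharp B-sharp D-double-sharp F-sharp
Common to both → G-sharp, B-sharp.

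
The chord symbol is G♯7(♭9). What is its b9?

Root of G♯7(♭9) = G#. The 9th is a minor 9th: G# up a minor 9th → A.

A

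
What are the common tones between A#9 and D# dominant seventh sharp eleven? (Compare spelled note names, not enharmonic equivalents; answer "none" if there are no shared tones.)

A#

A#9: A# C## E# G# B#
D# dominant seventh sharp eleven: D# F## A# C# G##
Common to both → A#.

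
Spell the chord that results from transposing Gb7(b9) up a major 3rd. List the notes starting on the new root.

Bb, D, F, Ab, Cb

A major 3rd up from Gb is Bb, so the new chord is Bb dominant seventh flat nine.
- root: Bb
- major 3rd: D
- perfect 5th: F
- minor 7th: Ab
- minor 9th: Cb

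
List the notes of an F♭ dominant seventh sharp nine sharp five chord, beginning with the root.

F-flat, A-flat, C, E-double-flat, G

Root F-flat, quality dominant seventh sharp nine sharp five:
- root: F-flat
- major 3rd: A-flat
- augmented 5th: C
- minor 7th: E-double-flat
- augmented 9th: G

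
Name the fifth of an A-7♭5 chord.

Eb

A-7♭5 is built on A; its 5th is a diminished 5th above the root.
A fifth above A uses the letter E, and the diminished 5th above A is Eb.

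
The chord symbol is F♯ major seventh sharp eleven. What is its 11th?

B-sharp

F♯ major seventh sharp eleven is built on F-sharp; its 11th is an augmented 11th above the root.
A fourth above F uses the letter B, and the augmented 11th above F-sharp is B-sharp.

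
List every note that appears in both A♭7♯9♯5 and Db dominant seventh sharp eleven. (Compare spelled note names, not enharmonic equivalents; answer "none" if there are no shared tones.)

Ab

A♭7♯9♯5: Ab C E Gb B
Db dominant seventh sharp eleven: Db F Ab Cb G
Common to both → Ab.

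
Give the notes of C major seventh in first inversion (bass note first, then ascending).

C major seventh = C–E–G–B; first inversion → third (E) lowest.

E, G, B, C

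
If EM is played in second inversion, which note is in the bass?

B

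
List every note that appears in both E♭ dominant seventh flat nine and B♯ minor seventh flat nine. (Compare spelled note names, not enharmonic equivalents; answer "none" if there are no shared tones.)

none

E♭ dominant seventh flat nine: E-flat G B-flat D-flat F-flat
B♯ minor seventh flat nine: B-sharp D-sharp F-double-sharp A-sharp C-sharp
Common to both → none.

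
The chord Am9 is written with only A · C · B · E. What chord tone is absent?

G

Am9 = A, C, E, G, B. The voicing lacks the 7th (minor 7th), G.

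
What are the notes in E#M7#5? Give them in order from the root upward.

E#M7#5: augmented major seventh on E#.
E# — root
G## — major 3rd
B## — augmented 5th
D## — major 7th

E#  G##  B##  D##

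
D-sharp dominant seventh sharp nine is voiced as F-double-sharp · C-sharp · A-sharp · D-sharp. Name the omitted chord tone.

E-double-sharp

The full D-sharp dominant seventh sharp nine chord is D-sharp, F-double-sharp, A-sharp, C-sharp, E-double-sharp.
Comparing with the voicing, the augmented 9th (9th) — E-double-sharp — is absent.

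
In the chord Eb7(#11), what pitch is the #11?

A

Root of Eb7(#11) = Eb. The 11th is an augmented 11th: Eb up an augmented 11th → A.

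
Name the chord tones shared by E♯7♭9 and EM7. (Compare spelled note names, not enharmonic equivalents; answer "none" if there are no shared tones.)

D#

E♯7♭9: E# G## B# D# F#
EM7: E G# B D#
Common to both → D#.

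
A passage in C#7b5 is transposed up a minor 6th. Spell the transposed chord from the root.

A – C# – Eb – G

A minor 6th up from C# is A, so the new chord is A dominant seventh flat five.
root → A
3rd (major 3rd) → C#
5th (diminished 5th) → Eb
7th (minor 7th) → G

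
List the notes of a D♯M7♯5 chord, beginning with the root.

D♯M7♯5: augmented major seventh on D#.
- root: D#
- major 3rd: F##
- augmented 5th: A##
- major 7th: C##

D# F## A## C##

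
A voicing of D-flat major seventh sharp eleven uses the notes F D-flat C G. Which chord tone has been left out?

A-flat

The full D-flat major seventh sharp eleven chord is D-flat, F, A-flat, C, G.
Comparing with the voicing, the perfect 5th (5th) — A-flat — is absent.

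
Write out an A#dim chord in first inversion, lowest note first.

A#dim = A#–C#–E; first inversion → third (C#) lowest.

C#, E, A#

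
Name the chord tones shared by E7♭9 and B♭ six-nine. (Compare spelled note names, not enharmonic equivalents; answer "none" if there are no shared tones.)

E7♭9: E G# B D F
B♭ six-nine: Bb D F G C
Common to both → D, F.

D, F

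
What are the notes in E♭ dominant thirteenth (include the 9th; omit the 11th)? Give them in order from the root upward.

E♭ dominant thirteenth is a dominant thirteenth built on E-flat.
Root: E-flat
Major 3rd (3rd): G
Perfect 5th (5th): B-flat
Minor 7th (7th): D-flat
Major 9th (9th): F
Major 13th (13th): C

E-flat – G – B-flat – D-flat – F – C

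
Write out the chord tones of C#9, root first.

C#9: dominant ninth on C#.
C# — root
E# — major 3rd
G# — perfect 5th
B — minor 7th
D# — major 9th

C#, E#, G#, B, D#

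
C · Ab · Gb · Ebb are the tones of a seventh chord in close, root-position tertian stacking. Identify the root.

Stacking in thirds gives Ab – C – Ebb – Gb, so Ab is the root — Ab dominant seventh flat five.

Ab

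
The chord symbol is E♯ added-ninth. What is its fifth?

Root of E♯ added-ninth = E-sharp. The 5th is a perfect 5th: E-sharp up a perfect 5th → B-sharp.

B-sharp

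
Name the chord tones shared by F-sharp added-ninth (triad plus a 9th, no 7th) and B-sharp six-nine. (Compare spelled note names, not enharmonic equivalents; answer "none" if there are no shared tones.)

none

F-sharp added-ninth: F-sharp A-sharp C-sharp G-sharp
B-sharp six-nine: B-sharp D-double-sharp F-double-sharp G-double-sharp C-double-sharp
Common to both → none.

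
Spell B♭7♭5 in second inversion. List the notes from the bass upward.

Fb, Ab, Bb, D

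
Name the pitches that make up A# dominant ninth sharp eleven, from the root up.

A# dominant ninth sharp eleven is a dominant ninth sharp eleven built on A-sharp.
root → A-sharp
3rd (major 3rd) → C-double-sharp
5th (perfect 5th) → E-sharp
7th (minor 7th) → G-sharp
9th (major 9th) → B-sharp
11th (augmented 11th) → D-double-sharp

A-sharp – C-double-sharp – E-sharp – G-sharp – B-sharp – D-double-sharp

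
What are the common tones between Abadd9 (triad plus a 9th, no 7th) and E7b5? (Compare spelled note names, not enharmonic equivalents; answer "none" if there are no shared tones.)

Abadd9: Ab C Eb Bb
E7b5: E G# Bb D
Common to both → Bb.

Bb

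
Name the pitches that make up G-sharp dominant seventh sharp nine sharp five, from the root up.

G-sharp  B-sharp  D-double-sharp  F-sharp  A-double-sharp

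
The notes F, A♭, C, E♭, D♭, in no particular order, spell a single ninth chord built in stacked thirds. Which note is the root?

Arranged so that each adjacent pair is a third by letter name: D♭ – F – A♭ – C – E♭.
The bottom of that stack, D♭, is the root (this is D♭ major ninth).

D♭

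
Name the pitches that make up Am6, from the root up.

Root A, quality minor sixth:
A — root
C — minor 3rd
E — perfect 5th
F# — major 6th

A C E F#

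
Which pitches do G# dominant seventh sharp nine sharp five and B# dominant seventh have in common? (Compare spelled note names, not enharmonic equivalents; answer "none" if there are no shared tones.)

G# dominant seventh sharp nine sharp five: G-sharp B-sharp D-double-sharp F-sharp A-double-sharp
B# dominant seventh: B-sharp D-double-sharp F-double-sharp A-sharp
Common to both → B-sharp, D-double-sharp.

B-sharp – D-double-sharp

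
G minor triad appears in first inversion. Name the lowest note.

B♭

G minor triad in root position is G–B♭–D.
First inversion places the third in the bass, which is B♭.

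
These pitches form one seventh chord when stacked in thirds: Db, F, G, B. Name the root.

G

Arranged so that each adjacent pair is a third by letter name: G – B – Db – F.
The bottom of that stack, G, is the root (this is G dominant seventh flat five).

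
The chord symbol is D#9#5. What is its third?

F##

Root of D#9#5 = D#. The 3rd is a major 3rd: D# up a major 3rd → F##.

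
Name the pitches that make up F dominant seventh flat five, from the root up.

F dominant seventh flat five is a dominant seventh flat five built on F.
F — root
A — major 3rd
C♭ — diminished 5th
E♭ — minor 7th

F, A, C♭, E♭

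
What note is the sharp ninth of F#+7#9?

Root of F#+7#9 = F#. The 9th is an augmented 9th: F# up an augmented 9th → G##.

G##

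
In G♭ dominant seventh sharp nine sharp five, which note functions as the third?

G♭ dominant seventh sharp nine sharp five is built on Gb; its 3rd is a major 3rd above the root.
A third above G uses the letter B, and the major 3rd above Gb is Bb.

Bb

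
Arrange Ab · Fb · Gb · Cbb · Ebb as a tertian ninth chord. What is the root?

Arranged so that each adjacent pair is a third by letter name: Fb – Ab – Cbb – Ebb – Gb.
The bottom of that stack, Fb, is the root (this is Fb dominant ninth flat five).

Fb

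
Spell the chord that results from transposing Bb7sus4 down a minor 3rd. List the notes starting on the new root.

Transposed root: Bb → G (minor 3rd down). So we spell G dominant seventh suspended fourth:
Root: G
Perfect 4th (4th): C
Perfect 5th (5th): D
Minor 7th (7th): F

G – C – D – F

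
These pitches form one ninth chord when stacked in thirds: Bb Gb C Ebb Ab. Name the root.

Ab

Arranged so that each adjacent pair is a third by letter name: Ab – C – Ebb – Gb – Bb.
The bottom of that stack, Ab, is the root (this is Ab dominant ninth flat five).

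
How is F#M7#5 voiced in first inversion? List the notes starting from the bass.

F#M7#5 = F♯–A♯–C𝄪–E♯; first inversion → third (A♯) lowest.

A♯, C𝄪, E♯, F♯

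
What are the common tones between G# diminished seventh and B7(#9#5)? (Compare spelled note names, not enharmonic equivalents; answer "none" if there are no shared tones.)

B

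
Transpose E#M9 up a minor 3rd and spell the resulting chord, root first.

G#  B#  D#  F##  A#

E# up a minor 3rd → G#. New chord: G# major ninth.
- root: G#
- major 3rd: B#
- perfect 5th: D#
- major 7th: F##
- major 9th: A#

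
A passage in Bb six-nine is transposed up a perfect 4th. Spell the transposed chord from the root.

Bb up a perfect 4th → Eb. New chord: Eb six-nine.
root → Eb
3rd (major 3rd) → G
5th (perfect 5th) → Bb
6th (major 6th) → C
9th (major 9th) → F

Eb, G, Bb, C, F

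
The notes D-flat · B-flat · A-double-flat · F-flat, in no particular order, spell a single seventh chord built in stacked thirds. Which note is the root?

Stacking in thirds gives B-flat – D-flat – F-flat – A-double-flat, so B-flat is the root — B-flat diminished seventh.

B-flat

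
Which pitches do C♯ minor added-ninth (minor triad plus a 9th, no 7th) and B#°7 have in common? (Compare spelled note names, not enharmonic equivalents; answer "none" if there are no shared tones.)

D♯

C♯ minor added-ninth = C♯, E, G♯, D♯.
B#°7 = B♯, D♯, F♯, A.
Shared: D♯.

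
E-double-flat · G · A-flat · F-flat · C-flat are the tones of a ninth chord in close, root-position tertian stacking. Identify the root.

F-flat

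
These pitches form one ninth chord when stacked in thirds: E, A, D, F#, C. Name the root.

Arranged so that each adjacent pair is a third by letter name: D – F# – A – C – E.
The bottom of that stack, D, is the root (this is D dominant ninth).

D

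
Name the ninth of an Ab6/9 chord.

Ab6/9 is built on A♭; its 9th is a major 9th above the root.
A second above A uses the letter B, and the major 9th above A♭ is B♭.

B♭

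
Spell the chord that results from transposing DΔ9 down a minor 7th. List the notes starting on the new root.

Transposed root: D → E (minor 7th down). So we spell E major ninth:
E — root
G♯ — major 3rd
B — perfect 5th
D♯ — major 7th
F♯ — major 9th

E, G♯, B, D♯, F♯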